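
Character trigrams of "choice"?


Word: "choice" (length 6)
Number of trigrams = 6 - 3 + 1 = 4
  Position 0: "cho"
  Position 1: "hoi"
  Position 2: "oic"
  Position 3: "ice"
Trigrams = "cho", "hoi", "oic", "ice"


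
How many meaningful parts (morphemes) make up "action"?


Word: "action"
Morphemes: act / -ion
Each morpheme carries meaning
= 2 morphemes


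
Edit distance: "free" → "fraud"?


Word 1: "free" (length 4)
Word 2: "fraud" (length 5)
One optimal edit sequence (insert/delete/substitute each cost 1):
  1. keep 'f'
  2. keep 'r'
  3. insert 'a'  (+1)
  4. substitute 'e' -> 'u'  (+1)
  5. substitute 'e' -> 'd'  (+1)
Total edit operations: 3
Edit distance = 3


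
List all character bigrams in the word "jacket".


Word: "jacket" (length 6)
Number of bigrams = 6 - 2 + 1 = 5
  Position 0: "ja"
  Position 1: "ac"
  Position 2: "ck"
  Position 3: "ke"
  Position 4: "et"
Bigrams = "ja", "ac", "ck", "ke", "et"


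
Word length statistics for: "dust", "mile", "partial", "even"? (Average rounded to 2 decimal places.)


Lengths: "dust"=4, "mile"=4, "partial"=7, "even"=4
Sum = 19, Count = 4
Average = 19/4 = 4.75
= avg=4.75, min=4, max=7


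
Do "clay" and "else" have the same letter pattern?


Pattern of "clay": [0, 1, 2, 3]
Pattern of "else": [0, 1, 2, 0]
Patterns do not match
Same pattern = No


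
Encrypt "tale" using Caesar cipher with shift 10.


Word: "tale"
Shift: 10
Each letter → (letter + shift) mod 26:
  't' (19) + 10 = 3 → 'd'
  'a' (0) + 10 = 10 → 'k'
  'l' (11) + 10 = 21 → 'v'
  'e' (4) + 10 = 14 → 'o'
Result = "dkvo"


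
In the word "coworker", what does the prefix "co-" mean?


Prefix: co-
As in: coworker -> co- + worker
Meaning = together


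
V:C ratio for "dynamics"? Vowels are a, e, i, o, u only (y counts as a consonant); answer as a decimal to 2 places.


Word: "dynamics"
Vowels (a,e,i,o,u): 2
Consonants: 6
Ratio = 2/6
= 0.33


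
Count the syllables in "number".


Word: "number"
Syllable breakdown: num-ber
Counting: 2 parts
= 2 syllables


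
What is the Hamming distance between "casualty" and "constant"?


Comparing character by character (same length = 8):
  Pos 0: 'c' vs 'c' =
  Pos 1: 'a' vs 'o' !=
  Pos 2: 's' vs 'n' !=
  Pos 3: 'u' vs 's' !=
  Pos 4: 'a' vs 't' !=
  Pos 5: 'l' vs 'a' !=
  Pos 6: 't' vs 'n' !=
  Pos 7: 'y' vs 't' !=
Hamming distance = 7


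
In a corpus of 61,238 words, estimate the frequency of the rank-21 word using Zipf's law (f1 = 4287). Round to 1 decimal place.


Zipf's law: f(r) = f(1) / r
f(1) = 4287
f(21) = 4287 / 21
= 204.1 occurrences


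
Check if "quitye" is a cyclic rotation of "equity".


Word: "equity", Candidate: "quitye"
Method: check if candidate is substring of word+word
"equityequity" contains "quitye"? Yes
Is rotation = Yes


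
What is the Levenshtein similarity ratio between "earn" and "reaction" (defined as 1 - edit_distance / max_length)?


Word 1: "earn" (length 4)
Word 2: "reaction" (length 8)
One optimal edit sequence:
  1. insert 'r'  (+1)
  2. keep 'e'
  3. keep 'a'
  4. insert 'c'  (+1)
  5. insert 't'  (+1)
  6. insert 'i'  (+1)
  7. substitute 'r' -> 'o'  (+1)
  8. keep 'n'
Edit distance = 5
Max length = max(4, 8) = 8
Similarity = 1 - 5/8
= 0.3750


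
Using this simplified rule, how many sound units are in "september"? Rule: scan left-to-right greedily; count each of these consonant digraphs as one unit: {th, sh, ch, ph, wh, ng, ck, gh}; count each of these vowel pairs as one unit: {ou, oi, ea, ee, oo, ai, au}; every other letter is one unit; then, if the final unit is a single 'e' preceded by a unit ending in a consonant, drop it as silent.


Word: "september" (9 letters)
Left-to-right scan:
  1. 's' (letter)
  2. 'e' (letter)
  3. 'p' (letter)
  4. 't' (letter)
  5. 'e' (letter)
  6. 'm' (letter)
  7. 'b' (letter)
  8. 'e' (letter)
  9. 'r' (letter)
Units from scan: 9
Sound units = 9 units


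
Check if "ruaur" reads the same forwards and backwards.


Word: "ruaur"
Reversed: "ruaur"
Forward == Backward? ruaur == ruaur
Palindrome = Yes


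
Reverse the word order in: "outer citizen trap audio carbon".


Original: "outer citizen trap audio carbon"
Words (1..n): outer | citizen | trap | audio | carbon
Reversed (n..1): carbon | audio | trap | citizen | outer
Result = "carbon audio trap citizen outer"


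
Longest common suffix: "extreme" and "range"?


Word 1: "extreme"
Word 2: "range"
Comparing from end:
  Pos -1: 'e' == 'e'
  Pos -2: 'm' != 'g' (stop)
LCS = "e" (length 1)


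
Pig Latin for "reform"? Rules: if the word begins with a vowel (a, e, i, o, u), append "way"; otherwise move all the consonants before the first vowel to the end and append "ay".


Word: "reform"
Starts with consonant(s) → move to end, add 'ay'
Consonant cluster: "r"
Pig Latin = "eformray"


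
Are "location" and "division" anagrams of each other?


Word 1: "location" → sorted: acilnoot
Word 2: "division" → sorted: diiinosv
Same letters? acilnoot != diiinosv
Anagram = No


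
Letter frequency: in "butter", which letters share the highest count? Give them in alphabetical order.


Word: "butter"
Letter counts:
  'b': 1
  'e': 1
  'r': 1
  't': 2
  'u': 1
Maximum count = 2
Most frequent = 't' (2 times each)


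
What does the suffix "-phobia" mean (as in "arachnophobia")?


Suffix: -phobia
As in: arachnophobia -> arachno- + -phobia
Meaning = fear of


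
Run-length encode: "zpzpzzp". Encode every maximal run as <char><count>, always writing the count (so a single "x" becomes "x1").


String: "zpzpzzp"
Scanning for consecutive runs:
  'z' x 1
  'p' x 1
  'z' x 1
  'p' x 1
  'z' x 2
  'p' x 1
RLE = "z1p1z1p1z2p1"


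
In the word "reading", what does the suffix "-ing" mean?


Suffix: -ing
Example: reading (read + -ing)
Meaning = present participle


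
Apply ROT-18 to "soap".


Word: "soap"
Shift: 18
Each letter → (letter + shift) mod 26:
  's' (18) + 18 = 10 → 'k'
  'o' (14) + 18 = 6 → 'g'
  'a' (0) + 18 = 18 → 's'
  'p' (15) + 18 = 7 → 'h'
Result = "kgsh"


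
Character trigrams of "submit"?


Word: "submit" (length 6)
Number of trigrams = 6 - 3 + 1 = 4
  Position 0: "sub"
  Position 1: "ubm"
  Position 2: "bmi"
  Position 3: "mit"
Trigrams = "sub", "ubm", "bmi", "mit"


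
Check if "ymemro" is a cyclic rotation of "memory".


Word: "memory", Candidate: "ymemro"
Method: check if candidate is substring of word+word
"memorymemory" contains "ymemro"? No
Is rotation = No


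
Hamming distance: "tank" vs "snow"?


Comparing character by character (same length = 4):
  Pos 0: 't' vs 's' !=
  Pos 1: 'a' vs 'n' !=
  Pos 2: 'n' vs 'o' !=
  Pos 3: 'k' vs 'w' !=
Hamming distance = 4


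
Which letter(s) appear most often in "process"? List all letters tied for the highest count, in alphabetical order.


Word: "process"
Letter counts:
  'c': 1
  'e': 1
  'o': 1
  'p': 1
  'r': 1
  's': 2
Maximum count = 2
Most frequent = 's' (2 times each)


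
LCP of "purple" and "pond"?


Word 1: "purple"
Word 2: "pond"
Comparing from start:
  Pos 0: 'p' == 'p'
  Pos 1: 'u' != 'o' (stop)
LCP = "p" (length 1)


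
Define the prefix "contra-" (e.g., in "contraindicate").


Prefix: contra-
Example: contraindicate = contra- + indicate
Meaning = against


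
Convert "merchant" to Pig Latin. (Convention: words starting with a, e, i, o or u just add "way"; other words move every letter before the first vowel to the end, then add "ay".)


Word: "merchant"
Starts with consonant(s) → move to end, add 'ay'
Consonant cluster: "m"
Pig Latin = "erchantmay"


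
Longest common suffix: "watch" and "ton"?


Word 1: "watch"
Word 2: "ton"
Comparing from end:
  Pos -1: 'h' != 'n' (stop)
LCS = "" (length 0)


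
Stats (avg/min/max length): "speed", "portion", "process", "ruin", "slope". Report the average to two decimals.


Lengths: "speed"=5, "portion"=7, "process"=7, "ruin"=4, "slope"=5
Sum = 28, Count = 5
Average = 28/5 = 5.60
= avg=5.60, min=4, max=7


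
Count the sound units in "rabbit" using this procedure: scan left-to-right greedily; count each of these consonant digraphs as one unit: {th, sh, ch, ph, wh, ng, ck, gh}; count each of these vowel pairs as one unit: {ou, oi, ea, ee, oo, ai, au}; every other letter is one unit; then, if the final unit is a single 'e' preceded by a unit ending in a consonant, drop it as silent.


Word: "rabbit" (6 letters)
Left-to-right scan:
  (1) 'r' (letter)
  (2) 'a' (letter)
  (3) 'b' (letter)
  (4) 'b' (letter)
  (5) 'i' (letter)
  (6) 't' (letter)
Units from scan: 6
Sound units = 6 units


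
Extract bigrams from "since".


Word: "since" (length 5)
Number of bigrams = 5 - 2 + 1 = 4
  Position 0: "si"
  Position 1: "in"
  Position 2: "nc"
  Position 3: "ce"
Bigrams = "si", "in", "nc", "ce"


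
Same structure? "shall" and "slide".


Pattern of "shall": [0, 1, 2, 3, 3]
Pattern of "slide": [0, 1, 2, 3, 4]
Patterns do not match
Same pattern = No


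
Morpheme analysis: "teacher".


Word: "teacher"
Morphemes: teach / -er
Each morpheme carries meaning
= 2 morphemes


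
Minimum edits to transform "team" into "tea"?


Word 1: "team" (length 4)
Word 2: "tea" (length 3)
One optimal edit sequence (insert/delete/substitute each cost 1):
  1. keep 't'
  2. keep 'e'
  3. keep 'a'
  4. delete 'm'  (+1)
Total edit operations: 1
Edit distance = 1


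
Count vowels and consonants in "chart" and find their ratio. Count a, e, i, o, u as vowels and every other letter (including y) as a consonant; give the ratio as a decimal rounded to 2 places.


Word: "chart"
Vowels (a,e,i,o,u): 1
Consonants: 4
Ratio = 1/4
= 0.25


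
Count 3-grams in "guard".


Word: "guard" (length 5)
Number of 3-grams = length - 3 + 1 = 5 - 3 + 1
= 3


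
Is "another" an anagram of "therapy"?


Word 1: "therapy" → sorted: aehprty
Word 2: "another" → sorted: aehnort
Same letters? aehprty != aehnort
Anagram = No


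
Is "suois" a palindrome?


Word: "suois"
Reversed: "sious"
Forward == Backward? suois != sious
Palindrome = No


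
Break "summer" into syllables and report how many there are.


Word: "summer"
Syllable breakdown: sum / mer
Counting: 2 parts
= 2 syllables


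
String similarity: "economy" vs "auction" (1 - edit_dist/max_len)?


Word 1: "economy" (length 7)
Word 2: "auction" (length 7)
One optimal edit sequence:
  1. insert 'a'  (+1)
  2. substitute 'e' -> 'u'  (+1)
  3. keep 'c'
  4. substitute 'o' -> 't'  (+1)
  5. substitute 'n' -> 'i'  (+1)
  6. keep 'o'
  7. delete 'm'  (+1)
  8. substitute 'y' -> 'n'  (+1)
Edit distance = 6
Max length = max(7, 7) = 7
Similarity = 1 - 6/7
= 0.1429


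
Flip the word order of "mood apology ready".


Original: "mood apology ready"
Words (1..n): mood | apology | ready
Reversed (n..1): ready | apology | mood
Result = "ready apology mood"


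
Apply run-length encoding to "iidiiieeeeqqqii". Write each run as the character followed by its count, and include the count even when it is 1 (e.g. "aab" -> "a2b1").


String: "iidiiieeeeqqqii"
Scanning for consecutive runs:
  'i' x 2
  'd' x 1
  'i' x 3
  'e' x 4
  'q' x 3
  'i' x 2
RLE = "i2d1i3e4q3i2"


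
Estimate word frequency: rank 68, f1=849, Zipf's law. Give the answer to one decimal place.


Zipf's law: f(r) = f(1) / r
f(1) = 849
f(68) = 849 / 68
= 12.5 occurrences


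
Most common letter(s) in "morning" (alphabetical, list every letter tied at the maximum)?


Word: "morning"
Letter counts:
  'g': 1
  'i': 1
  'm': 1
  'n': 2
  'o': 1
  'r': 1
Maximum count = 2
Most frequent = 'n' (2 times each)


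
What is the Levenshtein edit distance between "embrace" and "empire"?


Word 1: "embrace" (length 7)
Word 2: "empire" (length 6)
One optimal edit sequence (insert/delete/substitute each cost 1):
  1. keep 'e'
  2. keep 'm'
  3. delete 'b'  (+1)
  4. substitute 'r' -> 'p'  (+1)
  5. substitute 'a' -> 'i'  (+1)
  6. substitute 'c' -> 'r'  (+1)
  7. keep 'e'
Total edit operations: 4
Edit distance = 4


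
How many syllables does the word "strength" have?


Word: "strength"
Syllable breakdown: strength
Counting: 1 part
= 1 syllable


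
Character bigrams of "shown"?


Word: "shown" (length 5)
Number of bigrams = 5 - 2 + 1 = 4
  Position 0: "sh"
  Position 1: "ho"
  Position 2: "ow"
  Position 3: "wn"
Bigrams = "sh", "ho", "ow", "wn"


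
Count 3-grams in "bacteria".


Word: "bacteria" (length 8)
Number of 3-grams = length - 3 + 1 = 8 - 3 + 1
= 6


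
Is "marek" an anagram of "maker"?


Word 1: "maker" → sorted: aekmr
Word 2: "marek" → sorted: aekmr
Same letters? aekmr == aekmr
Anagram = Yes


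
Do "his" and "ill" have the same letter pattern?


Pattern of "his": [0, 1, 2]
Pattern of "ill": [0, 1, 1]
Patterns do not match
Same pattern = No


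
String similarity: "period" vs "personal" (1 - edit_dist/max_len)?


Word 1: "period" (length 6)
Word 2: "personal" (length 8)
One optimal edit sequence:
  1. keep 'p'
  2. keep 'e'
  3. keep 'r'
  4. substitute 'i' -> 's'  (+1)
  5. keep 'o'
  6. insert 'n'  (+1)
  7. insert 'a'  (+1)
  8. substitute 'd' -> 'l'  (+1)
Edit distance = 4
Max length = max(6, 8) = 8
Similarity = 1 - 4/8
= 0.5000


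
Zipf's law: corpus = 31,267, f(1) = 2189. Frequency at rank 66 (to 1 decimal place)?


Zipf's law: f(r) = f(1) / r
f(1) = 2189
f(66) = 2189 / 66
= 33.2 occurrences


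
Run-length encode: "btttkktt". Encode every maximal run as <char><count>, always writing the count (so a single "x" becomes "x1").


String: "btttkktt"
Scanning for consecutive runs:
  'b' x 1
  't' x 3
  'k' x 2
  't' x 2
RLE = "b1t3k2t2"


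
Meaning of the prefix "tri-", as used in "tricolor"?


Prefix: tri-
As in: tricolor -> tri- + color
Meaning = three


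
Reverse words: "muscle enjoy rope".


Original: "muscle enjoy rope"
Words (1..n): muscle | enjoy | rope
Reversed (n..1): rope | enjoy | muscle
Result = "rope enjoy muscle"


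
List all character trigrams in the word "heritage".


Word: "heritage" (length 8)
Number of trigrams = 8 - 3 + 1 = 6
  Position 0: "her"
  Position 1: "eri"
  Position 2: "rit"
  Position 3: "ita"
  Position 4: "tag"
  Position 5: "age"
Trigrams = "her", "eri", "rit", "ita", "tag", "age"


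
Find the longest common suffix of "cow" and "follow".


Word 1: "cow"
Word 2: "follow"
Comparing from end:
  Pos -1: 'w' == 'w'
  Pos -2: 'o' == 'o'
  Pos -3: 'c' != 'l' (stop)
LCS = "ow" (length 2)


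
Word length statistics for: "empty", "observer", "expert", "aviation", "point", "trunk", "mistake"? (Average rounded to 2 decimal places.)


Lengths: "empty"=5, "observer"=8, "expert"=6, "aviation"=8, "point"=5, "trunk"=5, "mistake"=7
Sum = 44, Count = 7
Average = 44/7 = 6.29
= avg=6.29, min=5, max=8


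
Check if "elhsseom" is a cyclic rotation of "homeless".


Word: "homeless", Candidate: "elhsseom"
Method: check if candidate is substring of word+word
"homelesshomeless" contains "elhsseom"? No
Is rotation = No


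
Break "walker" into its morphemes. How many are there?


Word: "walker"
Morphemes: walk + -er
Each morpheme carries meaning
= 2 morphemes


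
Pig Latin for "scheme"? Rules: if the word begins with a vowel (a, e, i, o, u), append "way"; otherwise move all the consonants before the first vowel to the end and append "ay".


Word: "scheme"
Starts with consonant(s) → move to end, add 'ay'
Consonant cluster: "sch"
Pig Latin = "emeschay"


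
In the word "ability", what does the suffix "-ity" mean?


Suffix: -ity
Example: ability (able + -ity, with a spelling change)
Meaning = quality of


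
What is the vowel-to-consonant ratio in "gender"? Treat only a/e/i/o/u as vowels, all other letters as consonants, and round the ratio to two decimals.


Word: "gender"
Vowels (a,e,i,o,u): 2
Consonants: 4
Ratio = 2/4
= 0.50


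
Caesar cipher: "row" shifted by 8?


Word: "row"
Shift: 8
Each letter → (letter + shift) mod 26:
  'r' (17) + 8 = 25 → 'z'
  'o' (14) + 8 = 22 → 'w'
  'w' (22) + 8 = 4 → 'e'
Result = "zwe"


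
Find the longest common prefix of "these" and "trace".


Word 1: "these"
Word 2: "trace"
Comparing from start:
  Pos 0: 't' == 't'
  Pos 1: 'h' != 'r' (stop)
LCP = "t" (length 1)


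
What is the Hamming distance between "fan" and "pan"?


Comparing character by character (same length = 3):
  Pos 0: 'f' vs 'p' !=
  Pos 1: 'a' vs 'a' =
  Pos 2: 'n' vs 'n' =
Hamming distance = 1


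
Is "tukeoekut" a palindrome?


Word: "tukeoekut"
Reversed: "tukeoekut"
Forward == Backward? tukeoekut == tukeoekut
Palindrome = Yes


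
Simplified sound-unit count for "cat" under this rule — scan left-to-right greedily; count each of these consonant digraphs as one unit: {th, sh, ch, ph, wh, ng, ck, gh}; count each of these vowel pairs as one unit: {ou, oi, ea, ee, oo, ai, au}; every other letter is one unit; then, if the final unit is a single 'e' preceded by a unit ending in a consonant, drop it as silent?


Word: "cat" (3 letters)
Left-to-right scan:
  1. 'c' (letter)
  2. 'a' (letter)
  3. 't' (letter)
Units from scan: 3
Sound units = 3 units


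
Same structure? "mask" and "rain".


Pattern of "mask": [0, 1, 2, 3]
Pattern of "rain": [0, 1, 2, 3]
Patterns match
Same pattern = Yes


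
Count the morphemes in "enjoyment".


Word: "enjoyment"
Morphemes: en- + joy + -ment
Each morpheme carries meaning
= 3 morphemes


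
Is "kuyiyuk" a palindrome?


Word: "kuyiyuk"
Reversed: "kuyiyuk"
Forward == Backward? kuyiyuk == kuyiyuk
Palindrome = Yes


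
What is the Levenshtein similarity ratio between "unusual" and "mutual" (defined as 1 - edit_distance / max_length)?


Word 1: "unusual" (length 7)
Word 2: "mutual" (length 6)
One optimal edit sequence:
  1. delete 'u'  (+1)
  2. substitute 'n' -> 'm'  (+1)
  3. keep 'u'
  4. substitute 's' -> 't'  (+1)
  5. keep 'u'
  6. keep 'a'
  7. keep 'l'
Edit distance = 3
Max length = max(7, 6) = 7
Similarity = 1 - 3/7
= 0.5714


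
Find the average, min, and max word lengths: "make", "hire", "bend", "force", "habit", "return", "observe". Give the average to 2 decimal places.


Lengths: "make"=4, "hire"=4, "bend"=4, "force"=5, "habit"=5, "return"=6, "observe"=7
Sum = 35, Count = 7
Average = 35/7 = 5.00
= avg=5.00, min=4, max=7


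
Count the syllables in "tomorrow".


Word: "tomorrow"
Syllable breakdown: to | mor | row
Counting: 3 parts
= 3 syllables


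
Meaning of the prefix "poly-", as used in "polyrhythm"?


Prefix: poly-
Example: polyrhythm = poly- + rhythm
Meaning = many


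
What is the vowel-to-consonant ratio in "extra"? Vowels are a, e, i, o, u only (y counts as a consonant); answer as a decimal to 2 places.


Word: "extra"
Vowels (a,e,i,o,u): 2
Consonants: 3
Ratio = 2/3
= 0.67


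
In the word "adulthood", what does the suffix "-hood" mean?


Suffix: -hood
Example: adulthood (adult + -hood)
Meaning = state / condition


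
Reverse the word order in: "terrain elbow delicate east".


Original: "terrain elbow delicate east"
Words (1..n): terrain | elbow | delicate | east
Reversed (n..1): east | delicate | elbow | terrain
Result = "east delicate elbow terrain"


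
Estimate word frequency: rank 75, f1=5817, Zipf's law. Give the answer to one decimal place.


Zipf's law: f(r) = f(1) / r
f(1) = 5817
f(75) = 5817 / 75
= 77.6 occurrences


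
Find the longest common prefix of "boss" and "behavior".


Word 1: "boss"
Word 2: "behavior"
Comparing from start:
  Pos 0: 'b' == 'b'
  Pos 1: 'o' != 'e' (stop)
LCP = "b" (length 1)


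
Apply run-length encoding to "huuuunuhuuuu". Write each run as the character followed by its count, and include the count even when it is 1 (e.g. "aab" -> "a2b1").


String: "huuuunuhuuuu"
Scanning for consecutive runs:
  'h' x 1
  'u' x 4
  'n' x 1
  'u' x 1
  'h' x 1
  'u' x 4
RLE = "h1u4n1u1h1u4"


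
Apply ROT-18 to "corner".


Word: "corner"
Shift: 18
Each letter → (letter + shift) mod 26:
  'c' (2) + 18 = 20 → 'u'
  'o' (14) + 18 = 6 → 'g'
  'r' (17) + 18 = 9 → 'j'
  'n' (13) + 18 = 5 → 'f'
  'e' (4) + 18 = 22 → 'w'
  'r' (17) + 18 = 9 → 'j'
Result = "ugjfwj"


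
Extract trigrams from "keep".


Word: "keep" (length 4)
Number of trigrams = 4 - 3 + 1 = 2
  Position 0: "kee"
  Position 1: "eep"
Trigrams = "kee", "eep"


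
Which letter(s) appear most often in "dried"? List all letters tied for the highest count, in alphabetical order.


Word: "dried"
Letter counts:
  'd': 2
  'e': 1
  'i': 1
  'r': 1
Maximum count = 2
Most frequent = 'd' (2 times each)


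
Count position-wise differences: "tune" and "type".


Comparing character by character (same length = 4):
  Pos 0: 't' vs 't' =
  Pos 1: 'u' vs 'y' !=
  Pos 2: 'n' vs 'p' !=
  Pos 3: 'e' vs 'e' =
Hamming distance = 2


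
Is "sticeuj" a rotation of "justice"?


Word: "justice", Candidate: "sticeuj"
Method: check if candidate is substring of word+word
"justicejustice" contains "sticeuj"? No
Is rotation = No


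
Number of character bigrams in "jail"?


Word: "jail" (length 4)
Number of 2-grams = length - 2 + 1 = 4 - 2 + 1
= 3


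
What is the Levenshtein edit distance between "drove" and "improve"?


Word 1: "drove" (length 5)
Word 2: "improve" (length 7)
One optimal edit sequence (insert/delete/substitute each cost 1):
  1. insert 'i'  (+1)
  2. insert 'm'  (+1)
  3. substitute 'd' -> 'p'  (+1)
  4. keep 'r'
  5. keep 'o'
  6. keep 'v'
  7. keep 'e'
Total edit operations: 3
Edit distance = 3


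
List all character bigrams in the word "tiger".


Word: "tiger" (length 5)
Number of bigrams = 5 - 2 + 1 = 4
  Position 0: "ti"
  Position 1: "ig"
  Position 2: "ge"
  Position 3: "er"
Bigrams = "ti", "ig", "ge", "er"


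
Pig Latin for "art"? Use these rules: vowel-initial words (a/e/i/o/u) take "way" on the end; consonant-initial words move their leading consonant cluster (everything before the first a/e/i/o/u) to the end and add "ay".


Word: "art"
Starts with vowel → add 'way'
Pig Latin = "artway"


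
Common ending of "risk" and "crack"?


Word 1: "risk"
Word 2: "crack"
Comparing from end:
  Pos -1: 'k' == 'k'
  Pos -2: 's' != 'c' (stop)
LCS = "k" (length 1)


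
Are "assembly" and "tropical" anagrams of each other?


Word 1: "assembly" → sorted: abelmssy
Word 2: "tropical" → sorted: aciloprt
Same letters? abelmssy != aciloprt
Anagram = No


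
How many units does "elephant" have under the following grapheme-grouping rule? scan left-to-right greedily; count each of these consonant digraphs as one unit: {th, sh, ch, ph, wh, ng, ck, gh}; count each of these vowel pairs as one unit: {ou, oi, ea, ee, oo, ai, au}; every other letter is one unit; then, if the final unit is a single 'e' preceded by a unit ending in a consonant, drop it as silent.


Word: "elephant" (8 letters)
Left-to-right scan:
  (1) 'e' (letter)
  (2) 'l' (letter)
  (3) 'e' (letter)
  (4) 'ph' (digraph)
  (5) 'a' (letter)
  (6) 'n' (letter)
  (7) 't' (letter)
Units from scan: 7
Sound units = 7 units


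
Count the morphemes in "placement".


Word: "placement"
Morphemes: place / -ment
Each morpheme carries meaning
= 2 morphemes


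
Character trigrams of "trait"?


Word: "trait" (length 5)
Number of trigrams = 5 - 3 + 1 = 3
  Position 0: "tra"
  Position 1: "rai"
  Position 2: "ait"
Trigrams = "tra", "rai", "ait"


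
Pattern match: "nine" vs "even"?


Pattern of "nine": [0, 1, 0, 2]
Pattern of "even": [0, 1, 0, 2]
Patterns match
Same pattern = Yes


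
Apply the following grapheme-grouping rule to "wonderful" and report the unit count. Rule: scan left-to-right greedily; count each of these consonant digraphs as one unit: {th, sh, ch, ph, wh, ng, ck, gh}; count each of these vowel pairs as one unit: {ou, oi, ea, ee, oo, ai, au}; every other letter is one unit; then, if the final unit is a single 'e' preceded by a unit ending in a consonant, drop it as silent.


Word: "wonderful" (9 letters)
Left-to-right scan:
  [1] 'w' (letter)
  [2] 'o' (letter)
  [3] 'n' (letter)
  [4] 'd' (letter)
  [5] 'e' (letter)
  [6] 'r' (letter)
  [7] 'f' (letter)
  [8] 'u' (letter)
  [9] 'l' (letter)
Units from scan: 9
Sound units = 9 units


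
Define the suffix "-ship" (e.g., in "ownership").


Suffix: -ship
As in: ownership -> owner + -ship
Meaning = state / position


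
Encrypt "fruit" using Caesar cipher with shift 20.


Word: "fruit"
Shift: 20
Each letter → (letter + shift) mod 26:
  'f' (5) + 20 = 25 → 'z'
  'r' (17) + 20 = 11 → 'l'
  'u' (20) + 20 = 14 → 'o'
  'i' (8) + 20 = 2 → 'c'
  't' (19) + 20 = 13 → 'n'
Result = "zlocn"


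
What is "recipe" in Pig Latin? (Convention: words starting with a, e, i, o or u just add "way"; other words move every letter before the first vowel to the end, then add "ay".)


Word: "recipe"
Starts with consonant(s) → move to end, add 'ay'
Consonant cluster: "r"
Pig Latin = "eciperay"


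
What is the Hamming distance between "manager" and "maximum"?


Comparing character by character (same length = 7):
  Pos 0: 'm' vs 'm' =
  Pos 1: 'a' vs 'a' =
  Pos 2: 'n' vs 'x' !=
  Pos 3: 'a' vs 'i' !=
  Pos 4: 'g' vs 'm' !=
  Pos 5: 'e' vs 'u' !=
  Pos 6: 'r' vs 'm' !=
Hamming distance = 5


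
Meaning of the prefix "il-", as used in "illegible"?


Prefix: il-
Example: illegible = il- + legible
Meaning = not


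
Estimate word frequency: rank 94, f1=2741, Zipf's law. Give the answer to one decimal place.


Zipf's law: f(r) = f(1) / r
f(1) = 2741
f(94) = 2741 / 94
= 29.2 occurrences


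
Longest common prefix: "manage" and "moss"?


Word 1: "manage"
Word 2: "moss"
Comparing from start:
  Pos 0: 'm' == 'm'
  Pos 1: 'a' != 'o' (stop)
LCP = "m" (length 1)


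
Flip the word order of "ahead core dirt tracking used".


Original: "ahead core dirt tracking used"
Words (1..n): ahead | core | dirt | tracking | used
Reversed (n..1): used | tracking | dirt | core | ahead
Result = "used tracking dirt core ahead"


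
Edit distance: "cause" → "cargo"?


Word 1: "cause" (length 5)
Word 2: "cargo" (length 5)
One optimal edit sequence (insert/delete/substitute each cost 1):
  1. keep 'c'
  2. keep 'a'
  3. substitute 'u' -> 'r'  (+1)
  4. substitute 's' -> 'g'  (+1)
  5. substitute 'e' -> 'o'  (+1)
Total edit operations: 3
Edit distance = 3


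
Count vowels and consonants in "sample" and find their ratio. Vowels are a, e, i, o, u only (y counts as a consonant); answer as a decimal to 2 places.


Word: "sample"
Vowels (a,e,i,o,u): 2
Consonants: 4
Ratio = 2/4
= 0.50


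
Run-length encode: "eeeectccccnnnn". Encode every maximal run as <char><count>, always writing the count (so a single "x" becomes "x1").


String: "eeeectccccnnnn"
Scanning for consecutive runs:
  'e' x 4
  'c' x 1
  't' x 1
  'c' x 4
  'n' x 4
RLE = "e4c1t1c4n4"


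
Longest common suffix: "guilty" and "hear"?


Word 1: "guilty"
Word 2: "hear"
Comparing from end:
  Pos -1: 'y' != 'r' (stop)
LCS = "" (length 0)


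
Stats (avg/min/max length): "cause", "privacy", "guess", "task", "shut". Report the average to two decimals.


Lengths: "cause"=5, "privacy"=7, "guess"=5, "task"=4, "shut"=4
Sum = 25, Count = 5
Average = 25/5 = 5.00
= avg=5.00, min=4, max=7


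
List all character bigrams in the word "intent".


Word: "intent" (length 6)
Number of bigrams = 6 - 2 + 1 = 5
  Position 0: "in"
  Position 1: "nt"
  Position 2: "te"
  Position 3: "en"
  Position 4: "nt"
Bigrams = "in", "nt", "te", "en", "nt"


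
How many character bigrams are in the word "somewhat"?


Word: "somewhat" (length 8)
Number of 2-grams = length - 2 + 1 = 8 - 2 + 1
= 7


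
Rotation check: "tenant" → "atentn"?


Word: "tenant", Candidate: "atentn"
Method: check if candidate is substring of word+word
"tenanttenant" contains "atentn"? No
Is rotation = No


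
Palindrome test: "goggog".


Word: "goggog"
Reversed: "goggog"
Forward == Backward? goggog == goggog
Palindrome = Yes


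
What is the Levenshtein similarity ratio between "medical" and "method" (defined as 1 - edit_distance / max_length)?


Word 1: "medical" (length 7)
Word 2: "method" (length 6)
One optimal edit sequence:
  1. keep 'm'
  2. keep 'e'
  3. delete 'd'  (+1)
  4. substitute 'i' -> 't'  (+1)
  5. substitute 'c' -> 'h'  (+1)
  6. substitute 'a' -> 'o'  (+1)
  7. substitute 'l' -> 'd'  (+1)
Edit distance = 5
Max length = max(7, 6) = 7
Similarity = 1 - 5/7
= 0.2857


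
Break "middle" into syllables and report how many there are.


Word: "middle"
Syllable breakdown: mid | dle
Counting: 2 parts
= 2 syllables


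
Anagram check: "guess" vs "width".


Word 1: "guess" → sorted: egssu
Word 2: "width" → sorted: dhitw
Same letters? egssu != dhitw
Anagram = No


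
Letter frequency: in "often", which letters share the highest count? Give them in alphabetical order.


Word: "often"
Letter counts:
  'e': 1
  'f': 1
  'n': 1
  'o': 1
  't': 1
Maximum count = 1
Most frequent = 'e', 'f', 'n', 'o', 't' (1 time each)


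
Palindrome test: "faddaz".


Word: "faddaz"
Reversed: "zaddaf"
Forward == Backward? faddaz != zaddaf
Palindrome = No


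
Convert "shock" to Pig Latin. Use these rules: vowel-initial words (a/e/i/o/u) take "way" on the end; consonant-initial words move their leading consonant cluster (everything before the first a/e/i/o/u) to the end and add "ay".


Word: "shock"
Starts with consonant(s) → move to end, add 'ay'
Consonant cluster: "sh"
Pig Latin = "ockshay"


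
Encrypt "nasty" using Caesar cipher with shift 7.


Word: "nasty"
Shift: 7
Each letter → (letter + shift) mod 26:
  'n' (13) + 7 = 20 → 'u'
  'a' (0) + 7 = 7 → 'h'
  's' (18) + 7 = 25 → 'z'
  't' (19) + 7 = 0 → 'a'
  'y' (24) + 7 = 5 → 'f'
Result = "uhzaf"


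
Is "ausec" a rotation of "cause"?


Word: "cause", Candidate: "ausec"
Method: check if candidate is substring of word+word
"causecause" contains "ausec"? Yes
Is rotation = Yes


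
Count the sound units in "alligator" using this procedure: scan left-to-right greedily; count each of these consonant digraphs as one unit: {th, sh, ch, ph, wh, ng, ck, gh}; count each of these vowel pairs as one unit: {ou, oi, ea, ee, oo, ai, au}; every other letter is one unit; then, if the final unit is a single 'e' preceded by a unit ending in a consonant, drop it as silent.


Word: "alligator" (9 letters)
Left-to-right scan:
  [1] 'a' (letter)
  [2] 'l' (letter)
  [3] 'l' (letter)
  [4] 'i' (letter)
  [5] 'g' (letter)
  [6] 'a' (letter)
  [7] 't' (letter)
  [8] 'o' (letter)
  [9] 'r' (letter)
Units from scan: 9
Sound units = 9 units


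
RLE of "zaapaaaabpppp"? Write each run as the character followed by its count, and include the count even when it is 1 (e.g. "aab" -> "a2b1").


String: "zaapaaaabpppp"
Scanning for consecutive runs:
  'z' x 1
  'a' x 2
  'p' x 1
  'a' x 4
  'b' x 1
  'p' x 4
RLE = "z1a2p1a4b1p4"


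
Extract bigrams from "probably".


Word: "probably" (length 8)
Number of bigrams = 8 - 2 + 1 = 7
  Position 0: "pr"
  Position 1: "ro"
  Position 2: "ob"
  Position 3: "ba"
  Position 4: "ab"
  Position 5: "bl"
  Position 6: "ly"
Bigrams = "pr", "ro", "ob", "ba", "ab", "bl", "ly"


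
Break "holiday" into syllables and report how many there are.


Word: "holiday"
Syllable breakdown: hol / i / day
Counting: 3 parts
= 3 syllables


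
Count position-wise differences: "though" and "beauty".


Comparing character by character (same length = 6):
  Pos 0: 't' vs 'b' !=
  Pos 1: 'h' vs 'e' !=
  Pos 2: 'o' vs 'a' !=
  Pos 3: 'u' vs 'u' =
  Pos 4: 'g' vs 't' !=
  Pos 5: 'h' vs 'y' !=
Hamming distance = 5


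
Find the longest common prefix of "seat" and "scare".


Word 1: "seat"
Word 2: "scare"
Comparing from start:
  Pos 0: 's' == 's'
  Pos 1: 'e' != 'c' (stop)
LCP = "s" (length 1)


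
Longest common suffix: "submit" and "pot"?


Word 1: "submit"
Word 2: "pot"
Comparing from end:
  Pos -1: 't' == 't'
  Pos -2: 'i' != 'o' (stop)
LCS = "t" (length 1)


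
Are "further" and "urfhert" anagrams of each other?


Word 1: "further" → sorted: efhrrtu
Word 2: "urfhert" → sorted: efhrrtu
Same letters? efhrrtu == efhrrtu
Anagram = Yes


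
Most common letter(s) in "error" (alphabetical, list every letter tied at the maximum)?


Word: "error"
Letter counts:
  'e': 1
  'o': 1
  'r': 3
Maximum count = 3
Most frequent = 'r' (3 times each)


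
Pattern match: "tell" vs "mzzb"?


Pattern of "tell": [0, 1, 2, 2]
Pattern of "mzzb": [0, 1, 1, 2]
Patterns do not match
Same pattern = No


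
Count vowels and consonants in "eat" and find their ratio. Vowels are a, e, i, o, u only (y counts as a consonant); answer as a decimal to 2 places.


Word: "eat"
Vowels (a,e,i,o,u): 2
Consonants: 1
Ratio = 2/1
= 2.00


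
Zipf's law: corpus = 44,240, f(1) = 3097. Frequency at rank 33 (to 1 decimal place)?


Zipf's law: f(r) = f(1) / r
f(1) = 3097
f(33) = 3097 / 33
= 93.8 occurrences


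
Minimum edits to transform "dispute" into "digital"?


Word 1: "dispute" (length 7)
Word 2: "digital" (length 7)
One optimal edit sequence (insert/delete/substitute each cost 1):
  1. keep 'd'
  2. keep 'i'
  3. substitute 's' -> 'g'  (+1)
  4. substitute 'p' -> 'i'  (+1)
  5. substitute 'u' -> 't'  (+1)
  6. substitute 't' -> 'a'  (+1)
  7. substitute 'e' -> 'l'  (+1)
Total edit operations: 5
Edit distance = 5


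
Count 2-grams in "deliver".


Word: "deliver" (length 7)
Number of 2-grams = length - 2 + 1 = 7 - 2 + 1
= 6


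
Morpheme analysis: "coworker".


Word: "coworker"
Morphemes: co- + work + -er
Each morpheme carries meaning
= 3 morphemes


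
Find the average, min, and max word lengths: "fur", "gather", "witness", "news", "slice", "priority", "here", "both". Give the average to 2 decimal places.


Lengths: "fur"=3, "gather"=6, "witness"=7, "news"=4, "slice"=5, "priority"=8, "here"=4, "both"=4
Sum = 41, Count = 8
Average = 41/8 = 5.13
= avg=5.13, min=3, max=8


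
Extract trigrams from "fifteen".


Word: "fifteen" (length 7)
Number of trigrams = 7 - 3 + 1 = 5
  Position 0: "fif"
  Position 1: "ift"
  Position 2: "fte"
  Position 3: "tee"
  Position 4: "een"
Trigrams = "fif", "ift", "fte", "tee", "een"


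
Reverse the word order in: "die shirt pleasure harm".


Original: "die shirt pleasure harm"
Words (1..n): die | shirt | pleasure | harm
Reversed (n..1): harm | pleasure | shirt | die
Result = "harm pleasure shirt die"


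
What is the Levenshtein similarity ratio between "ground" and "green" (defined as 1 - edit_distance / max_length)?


Word 1: "ground" (length 6)
Word 2: "green" (length 5)
One optimal edit sequence:
  1. keep 'g'
  2. keep 'r'
  3. substitute 'o' -> 'e'  (+1)
  4. substitute 'u' -> 'e'  (+1)
  5. keep 'n'
  6. delete 'd'  (+1)
Edit distance = 3
Max length = max(6, 5) = 6
Similarity = 1 - 3/6
= 0.5000


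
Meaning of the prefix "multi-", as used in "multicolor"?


Prefix: multi-
Example: multicolor (multi- + color)
Meaning = many


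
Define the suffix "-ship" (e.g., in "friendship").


Suffix: -ship
As in: friendship -> friend + -ship
Meaning = state / position


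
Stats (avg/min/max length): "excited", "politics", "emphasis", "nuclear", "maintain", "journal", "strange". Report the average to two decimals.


Lengths: "excited"=7, "politics"=8, "emphasis"=8, "nuclear"=7, "maintain"=8, "journal"=7, "strange"=7
Sum = 52, Count = 7
Average = 52/7 = 7.43
= avg=7.43, min=7, max=8


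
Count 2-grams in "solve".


Word: "solve" (length 5)
Number of 2-grams = length - 2 + 1 = 5 - 2 + 1
= 4


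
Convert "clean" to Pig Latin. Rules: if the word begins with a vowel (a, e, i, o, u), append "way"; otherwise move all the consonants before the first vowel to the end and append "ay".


Word: "clean"
Starts with consonant(s) → move to end, add 'ay'
Consonant cluster: "cl"
Pig Latin = "eanclay"


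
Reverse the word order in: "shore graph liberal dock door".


Original: "shore graph liberal dock door"
Words (1..n): shore | graph | liberal | dock | door
Reversed (n..1): door | dock | liberal | graph | shore
Result = "door dock liberal graph shore"


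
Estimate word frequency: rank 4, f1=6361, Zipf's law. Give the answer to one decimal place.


Zipf's law: f(r) = f(1) / r
f(1) = 6361
f(4) = 6361 / 4
= 1590.3 occurrences


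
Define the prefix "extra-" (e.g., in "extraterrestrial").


Prefix: extra-
Example: extraterrestrial (extra- + terrestrial)
Meaning = beyond


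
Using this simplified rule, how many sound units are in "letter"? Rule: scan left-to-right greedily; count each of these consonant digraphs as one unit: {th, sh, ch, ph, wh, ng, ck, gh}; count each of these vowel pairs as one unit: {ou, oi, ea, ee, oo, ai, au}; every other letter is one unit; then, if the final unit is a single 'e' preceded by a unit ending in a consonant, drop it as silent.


Word: "letter" (6 letters)
Left-to-right scan:
  (1) 'l' (letter)
  (2) 'e' (letter)
  (3) 't' (letter)
  (4) 't' (letter)
  (5) 'e' (letter)
  (6) 'r' (letter)
Units from scan: 6
Sound units = 6 units


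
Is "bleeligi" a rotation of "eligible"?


Word: "eligible", Candidate: "bleeligi"
Method: check if candidate is substring of word+word
"eligibleeligible" contains "bleeligi"? Yes
Is rotation = Yes


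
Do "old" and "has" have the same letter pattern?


Pattern of "old": [0, 1, 2]
Pattern of "has": [0, 1, 2]
Patterns match
Same pattern = Yes


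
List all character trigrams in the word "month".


Word: "month" (length 5)
Number of trigrams = 5 - 3 + 1 = 3
  Position 0: "mon"
  Position 1: "ont"
  Position 2: "nth"
Trigrams = "mon", "ont", "nth"


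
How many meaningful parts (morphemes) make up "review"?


Word: "review"
Morphemes: re- / view
Each morpheme carries meaning
= 2 morphemes


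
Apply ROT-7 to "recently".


Word: "recently"
Shift: 7
Each letter → (letter + shift) mod 26:
  'r' (17) + 7 = 24 → 'y'
  'e' (4) + 7 = 11 → 'l'
  'c' (2) + 7 = 9 → 'j'
  'e' (4) + 7 = 11 → 'l'
  'n' (13) + 7 = 20 → 'u'
  't' (19) + 7 = 0 → 'a'
  'l' (11) + 7 = 18 → 's'
  'y' (24) + 7 = 5 → 'f'
Result = "yljluasf"


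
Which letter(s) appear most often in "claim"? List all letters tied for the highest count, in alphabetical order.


Word: "claim"
Letter counts:
  'a': 1
  'c': 1
  'i': 1
  'l': 1
  'm': 1
Maximum count = 1
Most frequent = 'a', 'c', 'i', 'l', 'm' (1 time each)


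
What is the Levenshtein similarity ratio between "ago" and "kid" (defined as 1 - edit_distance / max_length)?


Word 1: "ago" (length 3)
Word 2: "kid" (length 3)
One optimal edit sequence:
  1. substitute 'a' -> 'k'  (+1)
  2. substitute 'g' -> 'i'  (+1)
  3. substitute 'o' -> 'd'  (+1)
Edit distance = 3
Max length = max(3, 3) = 3
Similarity = 1 - 3/3
= 0.0000


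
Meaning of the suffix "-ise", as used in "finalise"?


Suffix: -ise
Example: finalise = final + -ise
Meaning = to make


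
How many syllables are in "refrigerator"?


Word: "refrigerator"
Syllable breakdown: re-frig-er-a-tor
Counting: 5 parts
= 5 syllables


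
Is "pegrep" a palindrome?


Word: "pegrep"
Reversed: "pergep"
Forward == Backward? pegrep != pergep
Palindrome = No


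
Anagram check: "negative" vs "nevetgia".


Word 1: "negative" → sorted: aeegintv
Word 2: "nevetgia" → sorted: aeegintv
Same letters? aeegintv == aeegintv
Anagram = Yes


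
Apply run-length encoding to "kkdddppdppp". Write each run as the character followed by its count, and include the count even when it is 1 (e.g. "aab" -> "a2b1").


String: "kkdddppdppp"
Scanning for consecutive runs:
  'k' x 2
  'd' x 3
  'p' x 2
  'd' x 1
  'p' x 3
RLE = "k2d3p2d1p3"


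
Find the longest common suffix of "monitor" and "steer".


Word 1: "monitor"
Word 2: "steer"
Comparing from end:
  Pos -1: 'r' == 'r'
  Pos -2: 'o' != 'e' (stop)
LCS = "r" (length 1)
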